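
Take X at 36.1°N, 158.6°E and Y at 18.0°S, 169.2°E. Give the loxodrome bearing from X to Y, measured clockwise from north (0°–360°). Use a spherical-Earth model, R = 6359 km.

169.5°

Δψ = ln[tan(π/4+φ₂/2)/tan(π/4+φ₁/2)] = -0.9959
Δλ = +0.1850 rad (taken the short way round)
course = atan2(Δλ, Δψ) = 169.48°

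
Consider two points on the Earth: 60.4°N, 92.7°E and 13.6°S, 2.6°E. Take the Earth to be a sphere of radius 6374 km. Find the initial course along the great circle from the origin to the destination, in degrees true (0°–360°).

N = sin Δλ·cos φ₂ = -0.9720;  D = cos φ₁ sin φ₂ − sin φ₁ cos φ₂ cos Δλ = -0.1147
initial course = atan2(N, D) = 263.27°

263.3°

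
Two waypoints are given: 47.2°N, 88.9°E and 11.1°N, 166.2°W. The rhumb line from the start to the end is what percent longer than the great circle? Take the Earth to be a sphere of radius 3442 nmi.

Great circle: σ = 1.6010 rad → d_gc = Rσ = 5510.6 nmi
Rhumb: Δφ = -0.6301, Δλ = +1.8309, Δψ = -0.7418, q = Δφ/Δψ = 0.8494 → d_rh = R√(Δφ²+q²Δλ²) = 5775.2 nmi
Excess = (5775.2 − 5510.6) / 5510.6 = 264.6 / 5510.6 = 4.80% ≈ 4.8%

4.8%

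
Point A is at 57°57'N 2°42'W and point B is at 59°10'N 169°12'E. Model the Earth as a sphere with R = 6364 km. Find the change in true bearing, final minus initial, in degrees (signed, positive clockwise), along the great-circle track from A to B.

At departure: θ₁ = atan2(sin Δλ cos φ₂, cos φ₁ sin φ₂ − sin φ₁ cos φ₂ cos Δλ) = 4.66°
At arrival: θ₂ = atan2(sin Δλ cos φ₁, −cos φ₂ sin φ₁ + sin φ₂ cos φ₁ cos Δλ) = 175.17°
Δθ = θ₂ − θ₁ = +170.5°

+170.5°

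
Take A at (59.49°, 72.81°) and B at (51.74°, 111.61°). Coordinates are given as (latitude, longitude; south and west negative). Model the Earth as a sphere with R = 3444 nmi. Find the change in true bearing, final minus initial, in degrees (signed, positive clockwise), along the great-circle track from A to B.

Initial bearing θ₁ = atan2(sin Δλ cos φ₂, cos φ₁ sin φ₂ − sin φ₁ cos φ₂ cos Δλ) = 92.53°
Final bearing θ₂ = (initial bearing from the destination back to the start) + 180° = 125.01°
Δθ = θ₂ − θ₁ = +32.5°

+32.5°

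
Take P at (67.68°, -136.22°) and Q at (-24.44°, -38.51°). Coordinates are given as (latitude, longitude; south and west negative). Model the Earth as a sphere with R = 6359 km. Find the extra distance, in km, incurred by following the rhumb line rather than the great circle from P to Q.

455 km

Great circle: cos σ = sin φ₁ sin φ₂ + cos φ₁ cos φ₂ cos Δλ,  σ = 2.0143 rad → d_gc = 12809.1 km
Rhumb line: Δψ = -2.0632, q = Δφ/Δψ = 0.7793, d_rh = R√(Δφ²+q²Δλ²) = 13264.3 km
Excess = 13264.3 − 12809.1 = 455.2 ≈ 455 km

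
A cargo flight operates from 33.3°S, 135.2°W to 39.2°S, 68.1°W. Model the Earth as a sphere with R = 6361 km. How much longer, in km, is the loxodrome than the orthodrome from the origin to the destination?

Great circle: cos σ = sin φ₁ sin φ₂ + cos φ₁ cos φ₂ cos Δλ,  σ = 0.9285 rad → d_gc = 5906.19 km
Rhumb line: Δψ = -0.1278, q = Δφ/Δψ = 0.8057, d_rh = R√(Δφ²+q²Δλ²) = 6037.71 km
Excess = 6037.71 − 5906.19 = 131.52 ≈ 132 km

132 km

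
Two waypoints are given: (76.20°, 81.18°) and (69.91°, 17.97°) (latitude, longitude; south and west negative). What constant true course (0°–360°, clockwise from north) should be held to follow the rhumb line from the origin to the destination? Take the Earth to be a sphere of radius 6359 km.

250.9°

Δψ = ln[tan(π/4+φ₂/2)/tan(π/4+φ₁/2)] = -0.3810
Δλ = -1.1032 rad (taken the short way round)
course = atan2(Δλ, Δψ) = 250.95°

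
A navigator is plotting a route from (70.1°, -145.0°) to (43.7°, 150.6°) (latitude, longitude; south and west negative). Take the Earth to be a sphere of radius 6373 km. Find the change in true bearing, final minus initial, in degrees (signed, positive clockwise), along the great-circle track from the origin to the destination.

-56.9°

At departure: θ₁ = atan2(sin Δλ cos φ₂, cos φ₁ sin φ₂ − sin φ₁ cos φ₂ cos Δλ) = 264.87°
At arrival: θ₂ = atan2(sin Δλ cos φ₁, −cos φ₂ sin φ₁ + sin φ₂ cos φ₁ cos Δλ) = 207.96°
Δθ = θ₂ − θ₁ = -56.9°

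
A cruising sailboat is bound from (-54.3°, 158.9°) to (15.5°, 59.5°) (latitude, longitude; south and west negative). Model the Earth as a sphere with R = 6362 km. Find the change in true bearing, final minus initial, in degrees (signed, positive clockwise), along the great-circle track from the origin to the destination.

+51.1°

Initial bearing θ₁ = atan2(sin Δλ cos φ₂, cos φ₁ sin φ₂ − sin φ₁ cos φ₂ cos Δλ) = 271.70°
Final bearing θ₂ = (initial bearing from the destination back to the start) + 180° = 322.75°
Δθ = θ₂ − θ₁ = +51.1°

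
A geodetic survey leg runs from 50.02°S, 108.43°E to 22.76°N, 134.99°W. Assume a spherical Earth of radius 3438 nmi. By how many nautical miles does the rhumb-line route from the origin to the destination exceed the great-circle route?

Great circle: cos σ = sin φ₁ sin φ₂ + cos φ₁ cos φ₂ cos Δλ,  σ = 2.1671 rad → d_gc = 7450.4 nmi
Rhumb line: Δψ = +1.4193, q = Δφ/Δψ = 0.8950, d_rh = R√(Δφ²+q²Δλ²) = 7633.2 nmi
Excess = 7633.2 − 7450.4 = 182.8 ≈ 183 nmi

183 nmi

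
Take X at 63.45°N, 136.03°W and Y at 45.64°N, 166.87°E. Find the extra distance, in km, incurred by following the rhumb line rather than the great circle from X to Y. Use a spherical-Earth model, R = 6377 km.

Great circle: cos σ = sin φ₁ sin φ₂ + cos φ₁ cos φ₂ cos Δλ,  σ = 0.6278 rad → d_gc = 4003.6 km
Rhumb line: Δψ = -0.5470, q = Δφ/Δψ = 0.5683, d_rh = R√(Δφ²+q²Δλ²) = 4119.9 km
Excess = 4119.9 − 4003.6 = 116.3 ≈ 116 km

116 km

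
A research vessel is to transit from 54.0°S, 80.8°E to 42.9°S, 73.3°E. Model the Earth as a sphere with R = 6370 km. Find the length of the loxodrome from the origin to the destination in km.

1351 km

Rhumb course C = atan2(Δλ, Δψ) with Δψ = ln[tan(π/4+φ₂/2)/tan(π/4+φ₁/2)] = +0.2937, Δλ = -0.1309 → C = 335.98°
d = R·|Δφ| / |cos C| = 6370·0.19373 / 0.91340 = 1351 km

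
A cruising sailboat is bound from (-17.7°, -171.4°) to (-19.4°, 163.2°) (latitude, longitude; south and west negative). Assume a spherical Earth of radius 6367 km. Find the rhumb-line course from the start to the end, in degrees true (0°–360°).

Δψ = ln[tan(π/4+φ₂/2)/tan(π/4+φ₁/2)] = -0.0313
Δλ = -0.4433 rad (taken the short way round)
course = atan2(Δλ, Δψ) = 265.96°

266.0°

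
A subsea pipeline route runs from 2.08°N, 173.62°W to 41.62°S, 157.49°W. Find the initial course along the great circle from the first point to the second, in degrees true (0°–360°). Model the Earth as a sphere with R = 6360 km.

N = sin Δλ·cos φ₂ = +0.2077;  D = cos φ₁ sin φ₂ − sin φ₁ cos φ₂ cos Δλ = -0.6898
initial course = atan2(N, D) = 163.24°

163.2°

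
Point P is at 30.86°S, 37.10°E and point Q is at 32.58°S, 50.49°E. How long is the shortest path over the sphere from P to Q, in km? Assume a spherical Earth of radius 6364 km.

Haversine: a = sin²(Δφ/2)+cos φ₁ cos φ₂ sin²(Δλ/2) = 0.01006;  σ = 2·atan2(√a,√(1−a))
σ = 11.511° → d = Rσ = 6364·0.20091 = 1279 km

1279 km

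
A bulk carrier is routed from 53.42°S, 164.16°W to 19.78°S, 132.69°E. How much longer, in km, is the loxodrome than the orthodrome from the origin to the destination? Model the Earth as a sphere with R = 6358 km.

134 km

Great circle: cos σ = sin φ₁ sin φ₂ + cos φ₁ cos φ₂ cos Δλ,  σ = 1.0180 rad → d_gc = 6472.7 km
Rhumb line: Δψ = +0.7548, q = Δφ/Δψ = 0.7779, d_rh = R√(Δφ²+q²Δλ²) = 6606.8 km
Excess = 6606.8 − 6472.7 = 134.1 ≈ 134 km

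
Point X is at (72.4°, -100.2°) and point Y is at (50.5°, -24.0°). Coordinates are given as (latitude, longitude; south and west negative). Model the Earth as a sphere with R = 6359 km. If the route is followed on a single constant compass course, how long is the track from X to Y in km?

4547 km

Δψ = ln[tan(π/4+φ₂/2)/tan(π/4+φ₁/2)] = -0.8412;  Δφ = -0.3822 rad,  Δλ = +1.3299 rad
q = Δφ/Δψ = 0.4544
d = R·√(Δφ² + q²Δλ²) = 6359·0.71502 = 4547 km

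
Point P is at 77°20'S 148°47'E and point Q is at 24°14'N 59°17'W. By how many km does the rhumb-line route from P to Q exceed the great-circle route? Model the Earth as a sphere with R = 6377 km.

2101 km

Great circle: cos σ = sin φ₁ sin φ₂ + cos φ₁ cos φ₂ cos Δλ,  σ = 2.1857 rad → d_gc = 13938.4 km
Rhumb line: Δψ = +2.6345, q = Δφ/Δψ = 0.6729, d_rh = R√(Δφ²+q²Δλ²) = 16039.2 km
Excess = 16039.2 − 13938.4 = 2100.8 ≈ 2101 km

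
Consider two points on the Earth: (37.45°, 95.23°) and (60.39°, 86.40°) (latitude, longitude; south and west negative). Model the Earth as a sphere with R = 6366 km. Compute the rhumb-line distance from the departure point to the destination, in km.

2625 km

Rhumb course C = atan2(Δλ, Δψ) with Δψ = ln[tan(π/4+φ₂/2)/tan(π/4+φ₁/2)] = +0.6248, Δλ = -0.1541 → C = 346.14°
d = R·|Δφ| / |cos C| = 6366·0.40038 / 0.97090 = 2625 km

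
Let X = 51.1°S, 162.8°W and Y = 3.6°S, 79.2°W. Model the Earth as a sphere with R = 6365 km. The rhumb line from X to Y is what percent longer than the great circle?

Great circle: σ = 1.4518 rad → d_gc = Rσ = 9240.6 km
Rhumb: Δφ = +0.8290, Δλ = +1.4591, Δψ = +0.9780, q = Δφ/Δψ = 0.8477 → d_rh = R√(Δφ²+q²Δλ²) = 9477.2 km
Excess = (9477.2 − 9240.6) / 9240.6 = 236.6 / 9240.6 = 2.56% ≈ 2.6%

2.6%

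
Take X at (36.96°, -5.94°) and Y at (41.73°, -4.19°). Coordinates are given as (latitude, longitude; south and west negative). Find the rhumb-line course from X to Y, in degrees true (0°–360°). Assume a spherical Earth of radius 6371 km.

15.8°

Δψ = ln[tan(π/4+φ₂/2)/tan(π/4+φ₁/2)] = +0.1077
Δλ = +0.0305 rad (taken the short way round)
course = atan2(Δλ, Δψ) = 15.83°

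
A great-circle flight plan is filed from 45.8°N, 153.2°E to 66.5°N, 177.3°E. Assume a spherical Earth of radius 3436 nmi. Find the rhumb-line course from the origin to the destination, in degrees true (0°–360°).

32.2°

Meridional parts: M(φ₁)=+0.9013, M(φ₂)=+1.5702 → ΔM = +0.6690;  Δλ = +0.4206 rad
tan C = Δλ / ΔM = +0.6288 → C = 32.16°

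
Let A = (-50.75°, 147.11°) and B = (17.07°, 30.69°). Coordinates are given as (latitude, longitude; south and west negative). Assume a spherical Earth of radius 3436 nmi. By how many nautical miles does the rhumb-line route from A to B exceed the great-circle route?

Great circle: cos σ = sin φ₁ sin φ₂ + cos φ₁ cos φ₂ cos Δλ,  σ = 2.0903 rad → d_gc = 7182.2 nmi
Rhumb line: Δψ = +1.3336, q = Δφ/Δψ = 0.8876, d_rh = R√(Δφ²+q²Δλ²) = 7412.1 nmi
Excess = 7412.1 − 7182.2 = 229.9 ≈ 230 nmi

230 nmi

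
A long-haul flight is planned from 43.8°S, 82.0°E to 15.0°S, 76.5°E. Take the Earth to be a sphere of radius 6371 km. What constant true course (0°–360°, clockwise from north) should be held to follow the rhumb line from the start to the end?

Δψ = ln[tan(π/4+φ₂/2)/tan(π/4+φ₁/2)] = +0.5872
Δλ = -0.0960 rad (taken the short way round)
course = atan2(Δλ, Δψ) = 350.72°

350.7°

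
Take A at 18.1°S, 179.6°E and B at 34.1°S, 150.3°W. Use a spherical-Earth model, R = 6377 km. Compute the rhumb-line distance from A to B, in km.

Rhumb course C = atan2(Δλ, Δψ) with Δψ = ln[tan(π/4+φ₂/2)/tan(π/4+φ₁/2)] = -0.3125, Δλ = +0.5253 → C = 120.74°
d = R·|Δφ| / |cos C| = 6377·0.27925 / 0.51120 = 3484 km

3484 km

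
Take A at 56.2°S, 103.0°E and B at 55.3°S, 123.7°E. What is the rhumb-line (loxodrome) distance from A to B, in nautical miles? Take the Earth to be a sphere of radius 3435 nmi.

Rhumb course C = atan2(Δλ, Δψ) with Δψ = ln[tan(π/4+φ₂/2)/tan(π/4+φ₁/2)] = +0.0279, Δλ = +0.3613 → C = 85.58°
d = R·|Δφ| / |cos C| = 3435·0.01571 / 0.07703 = 700 nmi

700 nmi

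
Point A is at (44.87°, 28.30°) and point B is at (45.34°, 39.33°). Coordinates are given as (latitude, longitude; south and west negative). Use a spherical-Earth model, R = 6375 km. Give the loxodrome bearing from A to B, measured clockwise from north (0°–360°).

86.5°

Δψ = ln[tan(π/4+φ₂/2)/tan(π/4+φ₁/2)] = +0.0116
Δλ = +0.1925 rad (taken the short way round)
course = atan2(Δλ, Δψ) = 86.55°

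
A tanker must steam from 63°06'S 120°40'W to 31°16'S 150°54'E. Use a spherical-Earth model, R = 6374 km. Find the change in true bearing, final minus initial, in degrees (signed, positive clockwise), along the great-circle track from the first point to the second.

+73.2°

Initial bearing θ₁ = atan2(sin Δλ cos φ₂, cos φ₁ sin φ₂ − sin φ₁ cos φ₂ cos Δλ) = 255.94°
Final bearing θ₂ = (initial bearing from the destination back to the start) + 180° = 329.11°
Δθ = θ₂ − θ₁ = +73.2°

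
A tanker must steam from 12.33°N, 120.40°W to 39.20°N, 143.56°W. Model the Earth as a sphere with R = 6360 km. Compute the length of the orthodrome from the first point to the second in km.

3751 km

cos σ = sin φ₁ sin φ₂ + cos φ₁ cos φ₂ cos Δλ
      = sin(12.33°)sin(39.20°) + cos(12.33°)cos(39.20°)cos(-23.16°) = 0.8310
σ = 33.796° → d = Rσ = 6360·0.58985 = 3751 km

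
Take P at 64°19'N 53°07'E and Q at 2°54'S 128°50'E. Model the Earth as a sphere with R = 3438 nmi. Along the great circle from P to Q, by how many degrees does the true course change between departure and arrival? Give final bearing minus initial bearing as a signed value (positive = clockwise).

+51.0°

Initial bearing θ₁ = atan2(sin Δλ cos φ₂, cos φ₁ sin φ₂ − sin φ₁ cos φ₂ cos Δλ) = 104.15°
Final bearing θ₂ = (initial bearing from the destination back to the start) + 180° = 155.12°
Δθ = θ₂ − θ₁ = +51.0°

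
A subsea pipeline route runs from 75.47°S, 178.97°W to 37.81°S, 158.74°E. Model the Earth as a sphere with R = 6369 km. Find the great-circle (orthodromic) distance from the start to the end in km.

4338 km

Haversine: a = sin²(Δφ/2)+cos φ₁ cos φ₂ sin²(Δλ/2) = 0.11158;  σ = 2·atan2(√a,√(1−a))
σ = 39.028° → d = Rσ = 6369·0.68117 = 4338 km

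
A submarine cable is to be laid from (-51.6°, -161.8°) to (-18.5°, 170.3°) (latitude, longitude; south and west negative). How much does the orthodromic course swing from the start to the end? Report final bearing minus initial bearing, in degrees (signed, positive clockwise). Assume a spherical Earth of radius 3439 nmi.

Initial bearing θ₁ = atan2(sin Δλ cos φ₂, cos φ₁ sin φ₂ − sin φ₁ cos φ₂ cos Δλ) = 316.01°
Final bearing θ₂ = (initial bearing from the destination back to the start) + 180° = 332.94°
Δθ = θ₂ − θ₁ = +16.9°

+16.9°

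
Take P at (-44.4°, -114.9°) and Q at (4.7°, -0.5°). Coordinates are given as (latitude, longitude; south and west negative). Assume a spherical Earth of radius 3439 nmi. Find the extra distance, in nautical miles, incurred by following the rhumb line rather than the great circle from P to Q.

230 nmi

Great circle: cos σ = sin φ₁ sin φ₂ + cos φ₁ cos φ₂ cos Δλ,  σ = 1.9300 rad → d_gc = 6637.1 nmi
Rhumb line: Δψ = +0.9488, q = Δφ/Δψ = 0.9032, d_rh = R√(Δφ²+q²Δλ²) = 6866.7 nmi
Excess = 6866.7 − 6637.1 = 229.6 ≈ 230 nmi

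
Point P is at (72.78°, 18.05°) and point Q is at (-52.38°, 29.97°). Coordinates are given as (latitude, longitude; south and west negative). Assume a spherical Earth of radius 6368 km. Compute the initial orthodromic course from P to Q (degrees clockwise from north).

171.1°

N = sin Δλ·cos φ₂ = +0.1261;  D = cos φ₁ sin φ₂ − sin φ₁ cos φ₂ cos Δλ = -0.8050
initial course = atan2(N, D) = 171.10°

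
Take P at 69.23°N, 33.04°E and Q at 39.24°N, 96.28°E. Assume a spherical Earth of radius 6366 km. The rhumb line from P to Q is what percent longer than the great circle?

Great circle: σ = 0.7740 rad → d_gc = Rσ = 4927.3 km
Rhumb: Δφ = -0.5234, Δλ = +1.1037, Δψ = -0.9511, q = Δφ/Δψ = 0.5503 → d_rh = R√(Δφ²+q²Δλ²) = 5104.4 km
Excess = (5104.4 − 4927.3) / 4927.3 = 177.1 / 4927.3 = 3.59% ≈ 3.6%

3.6%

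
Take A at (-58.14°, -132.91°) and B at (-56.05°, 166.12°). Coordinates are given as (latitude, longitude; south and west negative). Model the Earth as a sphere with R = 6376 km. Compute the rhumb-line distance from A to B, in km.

3692 km

Δψ = ln[tan(π/4+φ₂/2)/tan(π/4+φ₁/2)] = +0.0672;  Δφ = +0.0365 rad,  Δλ = -1.0641 rad
q = Δφ/Δψ = 0.5431
d = R·√(Δφ² + q²Δλ²) = 6376·0.57905 = 3692 km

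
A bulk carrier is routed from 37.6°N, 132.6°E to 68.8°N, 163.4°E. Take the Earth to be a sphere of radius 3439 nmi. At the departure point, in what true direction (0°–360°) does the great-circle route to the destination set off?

18.6°

θ = atan2( sin Δλ·cos φ₂ ,  cos φ₁ sin φ₂ − sin φ₁ cos φ₂ cos Δλ )
  = atan2(+0.1852, +0.5491) = 18.63°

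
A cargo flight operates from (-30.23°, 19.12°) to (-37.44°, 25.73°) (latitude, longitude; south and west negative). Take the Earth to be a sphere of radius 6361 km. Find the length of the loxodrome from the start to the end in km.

Δψ = ln[tan(π/4+φ₂/2)/tan(π/4+φ₁/2)] = -0.1517;  Δφ = -0.1258 rad,  Δλ = +0.1154 rad
q = Δφ/Δψ = 0.8296
d = R·√(Δφ² + q²Δλ²) = 6361·0.15810 = 1006 km

1006 km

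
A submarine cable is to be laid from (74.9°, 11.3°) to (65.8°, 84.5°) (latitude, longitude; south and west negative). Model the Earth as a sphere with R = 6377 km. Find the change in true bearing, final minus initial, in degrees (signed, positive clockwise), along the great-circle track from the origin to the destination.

+70.1°

At departure: θ₁ = atan2(sin Δλ cos φ₂, cos φ₁ sin φ₂ − sin φ₁ cos φ₂ cos Δλ) = 72.57°
At arrival: θ₂ = atan2(sin Δλ cos φ₁, −cos φ₂ sin φ₁ + sin φ₂ cos φ₁ cos Δλ) = 142.68°
Δθ = θ₂ − θ₁ = +70.1°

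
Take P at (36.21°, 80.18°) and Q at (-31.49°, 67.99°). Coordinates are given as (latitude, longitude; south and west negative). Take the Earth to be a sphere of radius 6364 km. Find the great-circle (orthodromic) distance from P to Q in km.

Haversine: a = sin²(Δφ/2)+cos φ₁ cos φ₂ sin²(Δλ/2) = 0.31803;  σ = 2·atan2(√a,√(1−a))
σ = 68.657° → d = Rσ = 6364·1.19830 = 7626 km

7626 km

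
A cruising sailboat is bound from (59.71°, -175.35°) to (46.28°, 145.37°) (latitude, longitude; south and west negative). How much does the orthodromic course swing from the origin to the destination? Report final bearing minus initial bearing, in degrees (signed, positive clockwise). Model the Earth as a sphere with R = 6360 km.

Initial bearing θ₁ = atan2(sin Δλ cos φ₂, cos φ₁ sin φ₂ − sin φ₁ cos φ₂ cos Δλ) = 257.45°
Final bearing θ₂ = (initial bearing from the destination back to the start) + 180° = 225.43°
Δθ = θ₂ − θ₁ = -32.0°

-32.0°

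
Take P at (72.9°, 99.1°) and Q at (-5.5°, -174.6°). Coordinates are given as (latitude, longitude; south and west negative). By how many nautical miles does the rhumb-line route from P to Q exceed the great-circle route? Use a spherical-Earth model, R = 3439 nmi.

248 nmi

Great circle: cos σ = sin φ₁ sin φ₂ + cos φ₁ cos φ₂ cos Δλ,  σ = 1.6436 rad → d_gc = 5652.3 nmi
Rhumb line: Δψ = -1.9910, q = Δφ/Δψ = 0.6873, d_rh = R√(Δφ²+q²Δλ²) = 5900.6 nmi
Excess = 5900.6 − 5652.3 = 248.3 ≈ 248 nmi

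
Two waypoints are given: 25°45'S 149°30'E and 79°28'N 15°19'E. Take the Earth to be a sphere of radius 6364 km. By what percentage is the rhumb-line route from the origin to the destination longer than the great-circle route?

10.9%

Great circle: σ = 2.1435 rad → d_gc = Rσ = 13641.0 km
Rhumb: Δφ = +1.8364, Δλ = -2.3419, Δψ = +2.8494, q = Δφ/Δψ = 0.6445 → d_rh = R√(Δφ²+q²Δλ²) = 15127.6 km
Excess = (15127.6 − 13641.0) / 13641.0 = 1486.6 / 13641.0 = 10.90% ≈ 10.9%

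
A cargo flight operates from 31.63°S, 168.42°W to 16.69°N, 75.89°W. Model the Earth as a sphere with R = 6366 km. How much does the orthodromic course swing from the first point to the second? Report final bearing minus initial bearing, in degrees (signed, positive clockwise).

-16.9°

At departure: θ₁ = atan2(sin Δλ cos φ₂, cos φ₁ sin φ₂ − sin φ₁ cos φ₂ cos Δλ) = 76.92°
At arrival: θ₂ = atan2(sin Δλ cos φ₁, −cos φ₂ sin φ₁ + sin φ₂ cos φ₁ cos Δλ) = 59.98°
Δθ = θ₂ − θ₁ = -16.9°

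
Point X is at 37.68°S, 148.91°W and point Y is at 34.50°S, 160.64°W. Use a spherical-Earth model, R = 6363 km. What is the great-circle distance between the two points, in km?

1109 km

cos σ = sin φ₁ sin φ₂ + cos φ₁ cos φ₂ cos Δλ
      = sin(-37.68°)sin(-34.50°) + cos(-37.68°)cos(-34.50°)cos(-11.73°) = 0.9848
σ = 9.990° → d = Rσ = 6363·0.17435 = 1109 km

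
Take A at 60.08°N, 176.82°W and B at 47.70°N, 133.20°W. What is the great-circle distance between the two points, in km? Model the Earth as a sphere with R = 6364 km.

3095 km

cos σ = sin φ₁ sin φ₂ + cos φ₁ cos φ₂ cos Δλ
      = sin(60.08°)sin(47.70°) + cos(60.08°)cos(47.70°)cos(43.62°) = 0.8841
σ = 27.862° → d = Rσ = 6364·0.48629 = 3095 km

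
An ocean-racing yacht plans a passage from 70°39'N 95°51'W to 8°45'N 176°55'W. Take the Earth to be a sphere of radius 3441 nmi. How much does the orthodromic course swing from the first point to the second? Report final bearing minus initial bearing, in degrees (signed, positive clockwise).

At departure: θ₁ = atan2(sin Δλ cos φ₂, cos φ₁ sin φ₂ − sin φ₁ cos φ₂ cos Δλ) = 264.48°
At arrival: θ₂ = atan2(sin Δλ cos φ₁, −cos φ₂ sin φ₁ + sin φ₂ cos φ₁ cos Δλ) = 199.49°
Δθ = θ₂ − θ₁ = -65.0°

-65.0°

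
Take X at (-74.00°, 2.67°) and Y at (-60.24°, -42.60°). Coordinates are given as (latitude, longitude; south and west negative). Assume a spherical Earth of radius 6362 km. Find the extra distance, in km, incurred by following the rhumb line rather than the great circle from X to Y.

Great circle: cos σ = sin φ₁ sin φ₂ + cos φ₁ cos φ₂ cos Δλ,  σ = 0.3743 rad → d_gc = 2381.2 km
Rhumb line: Δψ = +0.6369, q = Δφ/Δψ = 0.3771, d_rh = R√(Δφ²+q²Δλ²) = 2434.6 km
Excess = 2434.6 − 2381.2 = 53.4 ≈ 53 km

53 km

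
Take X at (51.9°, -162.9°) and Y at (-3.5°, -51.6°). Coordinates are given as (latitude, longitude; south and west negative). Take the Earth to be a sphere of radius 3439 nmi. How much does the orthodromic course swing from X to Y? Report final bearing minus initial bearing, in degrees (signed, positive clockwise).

Initial bearing θ₁ = atan2(sin Δλ cos φ₂, cos φ₁ sin φ₂ − sin φ₁ cos φ₂ cos Δλ) = 75.09°
Final bearing θ₂ = (initial bearing from the destination back to the start) + 180° = 143.32°
Δθ = θ₂ − θ₁ = +68.2°

+68.2°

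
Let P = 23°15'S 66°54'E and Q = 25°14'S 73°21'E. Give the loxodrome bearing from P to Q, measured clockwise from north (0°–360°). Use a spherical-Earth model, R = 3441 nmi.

108.6°

Meridional parts: M(φ₁)=-0.4174, M(φ₂)=-0.4554 → ΔM = -0.0380;  Δλ = +0.1126 rad
tan C = Δλ / ΔM = -2.9651 → C = 108.64°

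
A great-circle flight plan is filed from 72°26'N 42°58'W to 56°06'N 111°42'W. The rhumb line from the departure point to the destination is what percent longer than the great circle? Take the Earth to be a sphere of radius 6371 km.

5.1%

Great circle: σ = 0.5503 rad → d_gc = Rσ = 3506.0 km
Rhumb: Δφ = -0.2851, Δλ = -1.1996, Δψ = -0.6793, q = Δφ/Δψ = 0.4196 → d_rh = R√(Δφ²+q²Δλ²) = 3685.8 km
Excess = (3685.8 − 3506.0) / 3506.0 = 179.8 / 3506.0 = 5.13% ≈ 5.1%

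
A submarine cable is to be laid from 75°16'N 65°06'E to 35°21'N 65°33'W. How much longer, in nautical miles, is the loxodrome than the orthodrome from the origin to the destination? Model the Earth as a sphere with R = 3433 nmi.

718 nmi

Great circle: cos σ = sin φ₁ sin φ₂ + cos φ₁ cos φ₂ cos Δλ,  σ = 1.1325 rad → d_gc = 3887.8 nmi
Rhumb line: Δψ = -1.3854, q = Δφ/Δψ = 0.5029, d_rh = R√(Δφ²+q²Δλ²) = 4606.1 nmi
Excess = 4606.1 − 3887.8 = 718.3 ≈ 718 nmi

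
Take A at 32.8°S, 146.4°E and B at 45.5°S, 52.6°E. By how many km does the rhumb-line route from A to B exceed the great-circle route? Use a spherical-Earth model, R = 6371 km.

425 km

Great circle: cos σ = sin φ₁ sin φ₂ + cos φ₁ cos φ₂ cos Δλ,  σ = 1.2161 rad → d_gc = 7747.6 km
Rhumb line: Δψ = -0.2872, q = Δφ/Δψ = 0.7718, d_rh = R√(Δφ²+q²Δλ²) = 8172.7 km
Excess = 8172.7 − 7747.6 = 425.1 ≈ 425 km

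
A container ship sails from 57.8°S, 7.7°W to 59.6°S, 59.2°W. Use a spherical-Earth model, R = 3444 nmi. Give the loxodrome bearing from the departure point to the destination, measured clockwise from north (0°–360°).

Meridional parts: M(φ₁)=-1.2426, M(φ₂)=-1.3031 → ΔM = -0.0605;  Δλ = -0.8988 rad
tan C = Δλ / ΔM = +14.8601 → C = 266.15°

266.2°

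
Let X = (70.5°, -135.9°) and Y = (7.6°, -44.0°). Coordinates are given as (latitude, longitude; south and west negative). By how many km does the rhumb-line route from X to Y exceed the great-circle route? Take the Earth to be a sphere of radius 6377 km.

537 km

Great circle: cos σ = sin φ₁ sin φ₂ + cos φ₁ cos φ₂ cos Δλ,  σ = 1.4568 rad → d_gc = 9290.3 km
Rhumb line: Δψ = -1.6282, q = Δφ/Δψ = 0.6742, d_rh = R√(Δφ²+q²Δλ²) = 9827.1 km
Excess = 9827.1 − 9290.3 = 536.8 ≈ 537 km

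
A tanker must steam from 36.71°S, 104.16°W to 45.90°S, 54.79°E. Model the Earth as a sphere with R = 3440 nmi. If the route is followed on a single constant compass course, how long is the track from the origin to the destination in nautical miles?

7171 nmi

Rhumb course C = atan2(Δλ, Δψ) with Δψ = ln[tan(π/4+φ₂/2)/tan(π/4+φ₁/2)] = -0.2141, Δλ = +2.7742 → C = 94.41°
d = R·|Δφ| / |cos C| = 3440·0.16040 / 0.07695 = 7171 nmi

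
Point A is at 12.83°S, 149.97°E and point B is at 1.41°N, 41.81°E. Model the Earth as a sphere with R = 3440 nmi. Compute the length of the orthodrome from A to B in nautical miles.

cos σ = sin φ₁ sin φ₂ + cos φ₁ cos φ₂ cos Δλ
      = sin(-12.83°)sin(1.41°) + cos(-12.83°)cos(1.41°)cos(-108.16°) = -0.3093
σ = 108.015° → d = Rσ = 3440·1.88521 = 6485 nmi

6485 nmi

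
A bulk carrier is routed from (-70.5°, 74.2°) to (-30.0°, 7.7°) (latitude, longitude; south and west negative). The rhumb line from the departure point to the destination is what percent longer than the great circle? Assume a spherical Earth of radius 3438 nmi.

3.7%

Great circle: σ = 0.9440 rad → d_gc = Rσ = 3245.3 nmi
Rhumb: Δφ = +0.7069, Δλ = -1.1606, Δψ = +1.2119, q = Δφ/Δψ = 0.5832 → d_rh = R√(Δφ²+q²Δλ²) = 3364.9 nmi
Excess = (3364.9 − 3245.3) / 3245.3 = 119.6 / 3245.3 = 3.69% ≈ 3.7%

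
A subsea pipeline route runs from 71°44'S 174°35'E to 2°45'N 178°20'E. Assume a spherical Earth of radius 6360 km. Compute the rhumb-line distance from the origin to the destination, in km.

8273 km

Δψ = ln[tan(π/4+φ₂/2)/tan(π/4+φ₁/2)] = +1.8758;  Δφ = +1.3000 rad,  Δλ = +0.0654 rad
q = Δφ/Δψ = 0.6930
d = R·√(Δφ² + q²Δλ²) = 6360·1.30077 = 8273 km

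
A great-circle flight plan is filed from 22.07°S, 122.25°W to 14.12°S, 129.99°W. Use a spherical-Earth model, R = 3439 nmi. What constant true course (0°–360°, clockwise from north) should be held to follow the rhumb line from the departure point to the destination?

317.2°

Δψ = ln[tan(π/4+φ₂/2)/tan(π/4+φ₁/2)] = +0.1461
Δλ = -0.1351 rad (taken the short way round)
course = atan2(Δλ, Δψ) = 317.25°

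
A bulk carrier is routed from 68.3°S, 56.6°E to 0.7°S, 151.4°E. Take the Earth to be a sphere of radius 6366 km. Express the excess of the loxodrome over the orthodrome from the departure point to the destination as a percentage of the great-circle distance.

Great circle: σ = 1.5904 rad → d_gc = Rσ = 10124.4 km
Rhumb: Δφ = +1.1798, Δλ = +1.6546, Δψ = +1.6398, q = Δφ/Δψ = 0.7195 → d_rh = R√(Δφ²+q²Δλ²) = 10670.0 km
Excess = (10670.0 − 10124.4) / 10124.4 = 545.6 / 10124.4 = 5.39% ≈ 5.4%

5.4%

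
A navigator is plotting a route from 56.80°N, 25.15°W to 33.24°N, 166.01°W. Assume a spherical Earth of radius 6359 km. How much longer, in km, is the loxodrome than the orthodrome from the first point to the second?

1794 km

Great circle: cos σ = sin φ₁ sin φ₂ + cos φ₁ cos φ₂ cos Δλ,  σ = 1.4671 rad → d_gc = 9329.6 km
Rhumb line: Δψ = -0.5946, q = Δφ/Δψ = 0.6916, d_rh = R√(Δφ²+q²Δλ²) = 11123.9 km
Excess = 11123.9 − 9329.6 = 1794.3 ≈ 1794 km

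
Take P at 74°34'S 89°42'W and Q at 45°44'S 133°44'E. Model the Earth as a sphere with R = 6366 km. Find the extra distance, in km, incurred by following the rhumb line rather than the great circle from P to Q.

1399 km

Great circle: cos σ = sin φ₁ sin φ₂ + cos φ₁ cos φ₂ cos Δλ,  σ = 0.9820 rad → d_gc = 6251.2 km
Rhumb line: Δψ = +1.0992, q = Δφ/Δψ = 0.4578, d_rh = R√(Δφ²+q²Δλ²) = 7650.0 km
Excess = 7650.0 − 6251.2 = 1398.8 ≈ 1399 km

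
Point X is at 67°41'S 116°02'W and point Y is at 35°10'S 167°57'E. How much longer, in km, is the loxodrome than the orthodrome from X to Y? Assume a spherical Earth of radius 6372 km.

Great circle: cos σ = sin φ₁ sin φ₂ + cos φ₁ cos φ₂ cos Δλ,  σ = 0.9175 rad → d_gc = 5846.2 km
Rhumb line: Δψ = +0.9669, q = Δφ/Δψ = 0.5870, d_rh = R√(Δφ²+q²Δλ²) = 6140.0 km
Excess = 6140.0 − 5846.2 = 293.8 ≈ 294 km

294 km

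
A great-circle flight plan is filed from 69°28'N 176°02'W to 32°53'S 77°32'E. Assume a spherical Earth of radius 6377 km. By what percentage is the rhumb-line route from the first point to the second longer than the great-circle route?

Great circle: σ = 2.2040 rad → d_gc = Rσ = 14055.2 km
Rhumb: Δφ = -1.7863, Δλ = -1.8576, Δψ = -2.3168, q = Δφ/Δψ = 0.7710 → d_rh = R√(Δφ²+q²Δλ²) = 14601.0 km
Excess = (14601.0 − 14055.2) / 14055.2 = 545.8 / 14055.2 = 3.88% ≈ 3.9%

3.9%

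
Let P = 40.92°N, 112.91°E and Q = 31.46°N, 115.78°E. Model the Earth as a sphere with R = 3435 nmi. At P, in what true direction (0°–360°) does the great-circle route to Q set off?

165.4°

θ = atan2( sin Δλ·cos φ₂ ,  cos φ₁ sin φ₂ − sin φ₁ cos φ₂ cos Δλ )
  = atan2(+0.0427, -0.1637) = 165.37°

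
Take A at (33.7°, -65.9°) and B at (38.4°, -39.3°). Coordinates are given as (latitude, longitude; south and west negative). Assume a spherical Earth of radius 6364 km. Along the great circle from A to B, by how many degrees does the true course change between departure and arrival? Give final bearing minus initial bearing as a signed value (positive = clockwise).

+15.9°

At departure: θ₁ = atan2(sin Δλ cos φ₂, cos φ₁ sin φ₂ − sin φ₁ cos φ₂ cos Δλ) = 69.96°
At arrival: θ₂ = atan2(sin Δλ cos φ₁, −cos φ₂ sin φ₁ + sin φ₂ cos φ₁ cos Δλ) = 85.82°
Δθ = θ₂ − θ₁ = +15.9°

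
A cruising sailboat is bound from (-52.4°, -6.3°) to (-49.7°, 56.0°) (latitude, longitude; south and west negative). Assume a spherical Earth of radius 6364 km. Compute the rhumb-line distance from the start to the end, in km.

Δψ = ln[tan(π/4+φ₂/2)/tan(π/4+φ₁/2)] = +0.0750;  Δφ = +0.0471 rad,  Δλ = +1.0873 rad
q = Δφ/Δψ = 0.6284
d = R·√(Δφ² + q²Δλ²) = 6364·0.68491 = 4359 km

4359 km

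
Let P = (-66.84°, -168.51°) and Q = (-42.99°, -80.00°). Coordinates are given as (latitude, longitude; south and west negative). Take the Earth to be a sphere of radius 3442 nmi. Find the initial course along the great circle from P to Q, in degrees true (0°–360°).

108.9°

N = sin Δλ·cos φ₂ = +0.7312;  D = cos φ₁ sin φ₂ − sin φ₁ cos φ₂ cos Δλ = -0.2507
initial course = atan2(N, D) = 108.92°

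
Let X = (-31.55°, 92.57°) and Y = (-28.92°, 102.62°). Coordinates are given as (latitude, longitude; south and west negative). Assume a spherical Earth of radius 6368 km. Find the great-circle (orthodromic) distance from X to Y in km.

1008 km

cos σ = sin φ₁ sin φ₂ + cos φ₁ cos φ₂ cos Δλ
      = sin(-31.55°)sin(-28.92°) + cos(-31.55°)cos(-28.92°)cos(10.05°) = 0.9875
σ = 9.068° → d = Rσ = 6368·0.15827 = 1008 km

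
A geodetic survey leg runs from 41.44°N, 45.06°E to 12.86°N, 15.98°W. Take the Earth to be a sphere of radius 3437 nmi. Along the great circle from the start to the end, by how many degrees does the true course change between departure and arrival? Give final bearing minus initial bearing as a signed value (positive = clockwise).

-31.0°

At departure: θ₁ = atan2(sin Δλ cos φ₂, cos φ₁ sin φ₂ − sin φ₁ cos φ₂ cos Δλ) = 260.32°
At arrival: θ₂ = atan2(sin Δλ cos φ₁, −cos φ₂ sin φ₁ + sin φ₂ cos φ₁ cos Δλ) = 229.29°
Δθ = θ₂ − θ₁ = -31.0°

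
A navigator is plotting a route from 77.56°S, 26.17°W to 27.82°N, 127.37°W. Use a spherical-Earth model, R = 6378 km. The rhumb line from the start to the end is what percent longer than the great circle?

5.1%

Great circle: σ = 2.0860 rad → d_gc = Rσ = 13304.7 km
Rhumb: Δφ = +1.8392, Δλ = -1.7663, Δψ = +2.7224, q = Δφ/Δψ = 0.6756 → d_rh = R√(Δφ²+q²Δλ²) = 13983.3 km
Excess = (13983.3 − 13304.7) / 13304.7 = 678.6 / 13304.7 = 5.10% ≈ 5.1%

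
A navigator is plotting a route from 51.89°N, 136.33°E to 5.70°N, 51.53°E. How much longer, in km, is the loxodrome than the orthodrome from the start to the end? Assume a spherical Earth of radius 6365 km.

262 km

Great circle: cos σ = sin φ₁ sin φ₂ + cos φ₁ cos φ₂ cos Δλ,  σ = 1.4366 rad → d_gc = 9143.9 km
Rhumb line: Δψ = -0.9634, q = Δφ/Δψ = 0.8368, d_rh = R√(Δφ²+q²Δλ²) = 9405.9 km
Excess = 9405.9 − 9143.9 = 262.0 ≈ 262 km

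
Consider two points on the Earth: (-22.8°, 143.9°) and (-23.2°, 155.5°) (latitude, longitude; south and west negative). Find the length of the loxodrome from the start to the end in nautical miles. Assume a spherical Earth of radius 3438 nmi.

Δψ = ln[tan(π/4+φ₂/2)/tan(π/4+φ₁/2)] = -0.0076;  Δφ = -0.0070 rad,  Δλ = +0.2025 rad
q = Δφ/Δψ = 0.9205
d = R·√(Δφ² + q²Δλ²) = 3438·0.18649 = 641 nmi

641 nmi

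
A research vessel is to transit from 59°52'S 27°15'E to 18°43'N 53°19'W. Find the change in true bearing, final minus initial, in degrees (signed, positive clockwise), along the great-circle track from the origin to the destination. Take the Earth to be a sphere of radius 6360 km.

+42.1°

At departure: θ₁ = atan2(sin Δλ cos φ₂, cos φ₁ sin φ₂ − sin φ₁ cos φ₂ cos Δλ) = 287.54°
At arrival: θ₂ = atan2(sin Δλ cos φ₁, −cos φ₂ sin φ₁ + sin φ₂ cos φ₁ cos Δλ) = 329.64°
Δθ = θ₂ − θ₁ = +42.1°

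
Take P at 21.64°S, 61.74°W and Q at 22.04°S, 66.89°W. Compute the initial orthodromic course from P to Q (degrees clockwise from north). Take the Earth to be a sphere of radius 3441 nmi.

N = sin Δλ·cos φ₂ = -0.0832;  D = cos φ₁ sin φ₂ − sin φ₁ cos φ₂ cos Δλ = -0.0084
initial course = atan2(N, D) = 264.26°

264.3°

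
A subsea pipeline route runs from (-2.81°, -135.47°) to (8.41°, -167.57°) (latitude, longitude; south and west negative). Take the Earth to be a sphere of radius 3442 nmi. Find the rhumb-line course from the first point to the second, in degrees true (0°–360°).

289.3°

Δψ = ln[tan(π/4+φ₂/2)/tan(π/4+φ₁/2)] = +0.1964
Δλ = -0.5603 rad (taken the short way round)
course = atan2(Δλ, Δψ) = 289.32°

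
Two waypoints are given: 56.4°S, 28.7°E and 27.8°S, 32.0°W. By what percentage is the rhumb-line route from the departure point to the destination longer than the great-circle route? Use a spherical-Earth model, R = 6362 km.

Great circle: σ = 0.8918 rad → d_gc = Rσ = 5673.5 km
Rhumb: Δφ = +0.4992, Δλ = -1.0594, Δψ = +0.6922, q = Δφ/Δψ = 0.7212 → d_rh = R√(Δφ²+q²Δλ²) = 5806.1 km
Excess = (5806.1 − 5673.5) / 5673.5 = 132.6 / 5673.5 = 2.34% ≈ 2.3%

2.3%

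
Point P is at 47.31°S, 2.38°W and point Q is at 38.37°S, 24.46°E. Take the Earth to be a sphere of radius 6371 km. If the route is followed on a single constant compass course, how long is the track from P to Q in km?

2398 km

Δψ = ln[tan(π/4+φ₂/2)/tan(π/4+φ₁/2)] = +0.2134;  Δφ = +0.1560 rad,  Δλ = +0.4684 rad
q = Δφ/Δψ = 0.7312
d = R·√(Δφ² + q²Δλ²) = 6371·0.37640 = 2398 km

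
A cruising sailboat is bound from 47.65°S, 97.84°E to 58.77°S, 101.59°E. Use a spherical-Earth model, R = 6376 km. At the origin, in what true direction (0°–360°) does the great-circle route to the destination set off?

N = sin Δλ·cos φ₂ = +0.0339;  D = cos φ₁ sin φ₂ − sin φ₁ cos φ₂ cos Δλ = -0.1937
initial course = atan2(N, D) = 170.07°

170.1°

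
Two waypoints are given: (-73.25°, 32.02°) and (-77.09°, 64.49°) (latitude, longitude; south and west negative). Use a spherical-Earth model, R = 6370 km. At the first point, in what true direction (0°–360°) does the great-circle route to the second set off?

129.9°

θ = atan2( sin Δλ·cos φ₂ ,  cos φ₁ sin φ₂ − sin φ₁ cos φ₂ cos Δλ )
  = atan2(+0.1199, -0.1004) = 129.94°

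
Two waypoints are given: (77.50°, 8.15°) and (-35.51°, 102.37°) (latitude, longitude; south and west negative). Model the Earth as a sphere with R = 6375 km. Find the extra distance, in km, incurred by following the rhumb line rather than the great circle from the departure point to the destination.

527 km

Great circle: cos σ = sin φ₁ sin φ₂ + cos φ₁ cos φ₂ cos Δλ,  σ = 2.1896 rad → d_gc = 13958.5 km
Rhumb line: Δψ = -2.8754, q = Δφ/Δψ = 0.6860, d_rh = R√(Δφ²+q²Δλ²) = 14485.1 km
Excess = 14485.1 − 13958.5 = 526.6 ≈ 527 km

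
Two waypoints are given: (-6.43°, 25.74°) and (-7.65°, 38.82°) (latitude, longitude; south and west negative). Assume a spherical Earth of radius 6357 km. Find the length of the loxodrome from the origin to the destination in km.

1447 km

Rhumb course C = atan2(Δλ, Δψ) with Δψ = ln[tan(π/4+φ₂/2)/tan(π/4+φ₁/2)] = -0.0215, Δλ = +0.2283 → C = 95.37°
d = R·|Δφ| / |cos C| = 6357·0.02129 / 0.09357 = 1447 km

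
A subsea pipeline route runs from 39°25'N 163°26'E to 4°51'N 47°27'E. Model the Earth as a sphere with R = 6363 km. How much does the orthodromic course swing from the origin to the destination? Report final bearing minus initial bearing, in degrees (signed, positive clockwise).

-64.5°

At departure: θ₁ = atan2(sin Δλ cos φ₂, cos φ₁ sin φ₂ − sin φ₁ cos φ₂ cos Δλ) = 290.93°
At arrival: θ₂ = atan2(sin Δλ cos φ₁, −cos φ₂ sin φ₁ + sin φ₂ cos φ₁ cos Δλ) = 226.40°
Δθ = θ₂ − θ₁ = -64.5°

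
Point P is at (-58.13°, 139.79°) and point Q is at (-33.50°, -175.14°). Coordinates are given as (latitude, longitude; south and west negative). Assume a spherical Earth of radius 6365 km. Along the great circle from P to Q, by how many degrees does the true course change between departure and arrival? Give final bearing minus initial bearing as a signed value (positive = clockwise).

-33.9°

At departure: θ₁ = atan2(sin Δλ cos φ₂, cos φ₁ sin φ₂ − sin φ₁ cos φ₂ cos Δλ) = 70.53°
At arrival: θ₂ = atan2(sin Δλ cos φ₁, −cos φ₂ sin φ₁ + sin φ₂ cos φ₁ cos Δλ) = 36.65°
Δθ = θ₂ − θ₁ = -33.9°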